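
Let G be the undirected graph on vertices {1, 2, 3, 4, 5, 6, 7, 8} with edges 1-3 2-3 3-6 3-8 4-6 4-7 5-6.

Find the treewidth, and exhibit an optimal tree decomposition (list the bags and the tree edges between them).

Every bag has size at most 2, so the width is 2 − 1 = 1 and tw(G) ≤ 1. Any graph with an edge has treewidth ≥ 1, and G has the edge 3–1. Hence tw(G) = 1 exactly.

Treewidth 1.
One optimal decomposition is:
Bags: B1 = {1, 3}  B2 = {2, 3}  B3 = {3, 6}  B4 = {4, 6}  B5 = {5, 6}  B6 = {3, 8}  B7 = {4, 7}
Tree: B1–B2, B1–B3, B3–B4, B3–B5, B3–B6, B4–B7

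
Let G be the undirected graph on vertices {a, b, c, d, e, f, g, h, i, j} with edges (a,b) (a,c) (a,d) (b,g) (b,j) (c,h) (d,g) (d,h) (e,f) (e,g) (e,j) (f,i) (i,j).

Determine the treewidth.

A width-2 tree decomposition is:
Bags: B1 = {f, i, j}  B2 = {e, f, j}  B3 = {b, e, j}  B4 = {b, e, g}  B5 = {a, b, g}  B6 = {a, d, g}  B7 = {a, c, d}  B8 = {c, d, h}
Tree: B1–B2, B2–B3, B3–B4, B4–B5, B5–B6, B6–B7, B7–B8
Every bag has size at most 3, so the width is 3 − 1 = 2 and tw(G) ≤ 2. The edges i–f–e–j–i form a cycle, so G is not a tree and its treewidth is at least 2. Hence tw(G) = 2 exactly.

2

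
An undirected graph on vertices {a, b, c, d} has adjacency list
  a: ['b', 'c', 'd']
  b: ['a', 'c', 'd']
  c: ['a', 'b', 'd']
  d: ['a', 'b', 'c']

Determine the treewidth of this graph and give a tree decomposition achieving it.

A single bag containing all 4 vertices is trivially a valid decomposition of width 3. For the lower bound, the 4 vertices {a, b, c, d} are pairwise adjacent, and any tree decomposition puts a clique entirely inside one bag — forcing width ≥ 3. The upper and lower bounds meet at 3, so that is the treewidth.

Treewidth 3.
One such decomposition:
Bags: B1 = {a, b, c, d}
Tree: (single bag)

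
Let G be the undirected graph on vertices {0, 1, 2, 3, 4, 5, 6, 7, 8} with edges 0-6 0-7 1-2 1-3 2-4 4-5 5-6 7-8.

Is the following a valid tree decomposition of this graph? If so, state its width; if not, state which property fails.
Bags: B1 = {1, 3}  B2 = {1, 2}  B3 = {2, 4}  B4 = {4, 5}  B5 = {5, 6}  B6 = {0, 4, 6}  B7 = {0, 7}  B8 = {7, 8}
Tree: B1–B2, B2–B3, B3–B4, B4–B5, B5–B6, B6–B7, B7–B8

No — bags containing vertex 4 are not connected in the tree.

A tree decomposition must satisfy three properties: every vertex lies in some bag; for every edge, both endpoints lie together in some bag; and for every vertex, the bags containing it form a connected subtree. Here bags containing vertex 4 are not connected in the tree, so the decomposition is invalid.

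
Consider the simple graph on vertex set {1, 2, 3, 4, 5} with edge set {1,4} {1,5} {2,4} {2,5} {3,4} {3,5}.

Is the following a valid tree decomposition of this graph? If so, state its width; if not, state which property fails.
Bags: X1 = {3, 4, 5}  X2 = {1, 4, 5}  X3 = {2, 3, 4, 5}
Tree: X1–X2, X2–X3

No — bags containing vertex 3 are not connected in the tree.

A tree decomposition must satisfy three properties: every vertex lies in some bag; for every edge, both endpoints lie together in some bag; and for every vertex, the bags containing it form a connected subtree. Here bags containing vertex 3 are not connected in the tree, so the decomposition is invalid.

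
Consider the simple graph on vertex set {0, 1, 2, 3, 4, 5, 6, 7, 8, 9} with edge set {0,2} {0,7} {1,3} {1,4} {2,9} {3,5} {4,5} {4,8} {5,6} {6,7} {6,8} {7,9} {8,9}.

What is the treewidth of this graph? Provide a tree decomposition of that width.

The largest bag has 3 vertices, giving width 2; this decomposition certifies tw(G) ≤ 2. For the lower bound, G contains the cycle 2–0–7–9–2, so G is not a forest; only forests have treewidth ≤ 1, hence tw(G) ≥ 2. Combining the bounds, tw(G) = 2.

Treewidth 2.
One such decomposition:
Bags: B1 = {0, 2, 9}  B2 = {0, 7, 9}  B3 = {7, 8, 9}  B4 = {6, 7, 8}  B5 = {4, 6, 8}  B6 = {4, 5, 6}  B7 = {1, 4, 5}  B8 = {1, 3, 5}
Tree: B1–B2, B2–B3, B3–B4, B4–B5, B5–B6, B6–B7, B7–B8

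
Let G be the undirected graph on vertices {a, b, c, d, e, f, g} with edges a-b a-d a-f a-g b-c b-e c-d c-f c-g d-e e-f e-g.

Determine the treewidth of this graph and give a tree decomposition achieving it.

The largest bag has 4 vertices, giving width 3; this decomposition certifies tw(G) ≤ 3. For the lower bound: the 4 vertex sets {b,c}, {a,d}, {e}, {g} are disjoint, each induces a connected subgraph, and every pair is joined by at least one edge of G. Contracting each set to a single vertex therefore yields K_{4} as a minor, and since treewidth is minor-monotone, tw(G) ≥ tw(K_{4}) = 3. Combining the bounds, tw(G) = 3.

Treewidth 3.
One such decomposition:
Bags: B1 = {a, b, c, e}  B2 = {a, c, d, e}  B3 = {a, c, e, g}  B4 = {a, c, e, f}
Tree: B1–B2, B2–B3, B3–B4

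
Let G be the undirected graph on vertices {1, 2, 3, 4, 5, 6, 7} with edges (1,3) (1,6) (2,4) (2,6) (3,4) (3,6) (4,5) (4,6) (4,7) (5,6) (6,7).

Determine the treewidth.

A width-2 tree decomposition is:
Bags: B1 = {4, 6, 7}  B2 = {4, 5, 6}  B3 = {3, 4, 6}  B4 = {2, 4, 6}  B5 = {1, 3, 6}
Tree: B1–B2, B2–B3, B2–B4, B3–B5
Each bag holds 3 vertices, so the decomposition has width 2, which upper-bounds the treewidth. On the other hand G contains the 3-clique {1, 3, 6}. A clique must lie in a single bag of any decomposition, so no decomposition can have width below 2. The upper and lower bounds meet at 2, so that is the treewidth.

2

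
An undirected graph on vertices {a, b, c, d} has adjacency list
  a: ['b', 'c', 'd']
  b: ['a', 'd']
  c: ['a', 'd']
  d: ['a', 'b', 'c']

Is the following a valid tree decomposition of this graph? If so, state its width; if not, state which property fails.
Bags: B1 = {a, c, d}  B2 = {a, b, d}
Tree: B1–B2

Vertex coverage: the bags together contain {a, b, c, d}, the full vertex set. Edge coverage: each edge of G has both endpoints in at least one bag. Running intersection: for every vertex, the bags containing it form a connected subtree. All three properties hold, so this is a valid tree decomposition of width max|bag| − 1 = 2, and hence tw(G) ≤ 2.

Yes; width 2.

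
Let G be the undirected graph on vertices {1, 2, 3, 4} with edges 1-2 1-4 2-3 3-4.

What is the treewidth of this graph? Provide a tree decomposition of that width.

Treewidth 2.
Bags: B1 = {1, 2, 4}  B2 = {2, 3, 4}
Tree: B1–B2

Each bag holds 3 vertices, so the decomposition has width 2, which upper-bounds the treewidth. For the lower bound, G contains the cycle 2–1–4–3–2, so G is not a forest; only forests have treewidth ≤ 1, hence tw(G) ≥ 2. Combining the bounds, tw(G) = 2.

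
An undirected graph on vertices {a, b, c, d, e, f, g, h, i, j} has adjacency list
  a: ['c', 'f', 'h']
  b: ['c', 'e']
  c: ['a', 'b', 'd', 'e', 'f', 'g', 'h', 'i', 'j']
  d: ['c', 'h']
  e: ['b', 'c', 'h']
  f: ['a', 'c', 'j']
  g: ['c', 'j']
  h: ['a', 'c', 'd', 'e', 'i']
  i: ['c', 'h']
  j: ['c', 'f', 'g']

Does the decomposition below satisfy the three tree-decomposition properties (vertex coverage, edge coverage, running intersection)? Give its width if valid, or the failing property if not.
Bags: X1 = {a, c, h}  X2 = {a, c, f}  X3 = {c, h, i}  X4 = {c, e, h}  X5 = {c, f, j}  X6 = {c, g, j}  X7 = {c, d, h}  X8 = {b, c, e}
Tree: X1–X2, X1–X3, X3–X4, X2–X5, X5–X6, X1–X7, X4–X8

Yes; width 2.

Every vertex of G appears in some bag (union = {a, b, c, d, e, f, g, h, i, j}); every edge is covered by a bag; and for each vertex v the set of bags containing v is connected in the bag tree. The decomposition is therefore valid. The largest bag has 3 vertices, so the width is 2.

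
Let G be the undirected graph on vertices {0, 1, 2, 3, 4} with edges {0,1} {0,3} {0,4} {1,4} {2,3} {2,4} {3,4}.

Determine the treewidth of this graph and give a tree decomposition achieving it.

Each bag holds 3 vertices, so the decomposition has width 2, which upper-bounds the treewidth. On the other hand G contains the 3-clique {0, 1, 4}. A clique must lie in a single bag of any decomposition, so no decomposition can have width below 2. Therefore the treewidth is 2.

Treewidth 2.
One optimal decomposition is:
Bags: B1 = {0, 3, 4}  B2 = {0, 1, 4}  B3 = {2, 3, 4}
Tree: B1–B2, B1–B3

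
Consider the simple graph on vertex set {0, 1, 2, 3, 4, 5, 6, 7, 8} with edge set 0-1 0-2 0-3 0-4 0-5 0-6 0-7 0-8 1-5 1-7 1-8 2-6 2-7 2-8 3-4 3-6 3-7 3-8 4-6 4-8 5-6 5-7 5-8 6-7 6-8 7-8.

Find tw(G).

4

A width-4 tree decomposition is:
Bags: B1 = {0, 5, 6, 7, 8}  B2 = {0, 3, 6, 7, 8}  B3 = {0, 2, 6, 7, 8}  B4 = {0, 1, 5, 7, 8}  B5 = {0, 3, 4, 6, 8}
Tree: B1–B2, B1–B3, B1–B4, B2–B5
Every bag has size at most 5, so the width is 5 − 1 = 4 and tw(G) ≤ 4. For the lower bound, the 5 vertices {0, 1, 5, 7, 8} are pairwise adjacent, and any tree decomposition puts a clique entirely inside one bag — forcing width ≥ 4. Combining the bounds, tw(G) = 4.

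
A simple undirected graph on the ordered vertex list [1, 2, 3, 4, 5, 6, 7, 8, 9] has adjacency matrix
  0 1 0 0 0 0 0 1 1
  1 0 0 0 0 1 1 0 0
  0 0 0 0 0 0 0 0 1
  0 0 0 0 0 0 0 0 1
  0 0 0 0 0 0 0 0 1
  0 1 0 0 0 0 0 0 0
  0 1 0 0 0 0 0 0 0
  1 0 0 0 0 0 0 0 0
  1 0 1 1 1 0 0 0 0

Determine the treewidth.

A width-1 tree decomposition is:
Bags: B1 = {1, 9}  B2 = {5, 9}  B3 = {1, 2}  B4 = {4, 9}  B5 = {2, 6}  B6 = {2, 7}  B7 = {3, 9}  B8 = {1, 8}
Tree: B1–B2, B1–B3, B2–B4, B3–B5, B3–B6, B1–B7, B3–B8
The largest bag has 2 vertices, giving width 1; this decomposition certifies tw(G) ≤ 1. G has an edge, so its treewidth is at least 1. Combining the bounds, tw(G) = 1.

1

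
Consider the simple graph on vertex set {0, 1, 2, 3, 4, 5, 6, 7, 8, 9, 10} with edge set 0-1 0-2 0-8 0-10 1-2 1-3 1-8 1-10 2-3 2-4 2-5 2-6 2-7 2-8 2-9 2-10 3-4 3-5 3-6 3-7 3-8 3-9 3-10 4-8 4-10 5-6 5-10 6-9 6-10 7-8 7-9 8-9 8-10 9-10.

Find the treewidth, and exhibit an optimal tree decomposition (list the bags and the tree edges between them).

Every bag has size at most 5, so the width is 5 − 1 = 4 and tw(G) ≤ 4. On the other hand G contains the 5-clique {0, 1, 2, 8, 10}. A clique must lie in a single bag of any decomposition, so no decomposition can have width below 4. Therefore the treewidth is 4.

Treewidth 4.
Bags: B1 = {2, 3, 8, 9, 10}  B2 = {1, 2, 3, 8, 10}  B3 = {2, 3, 6, 9, 10}  B4 = {2, 3, 7, 8, 9}  B5 = {2, 3, 5, 6, 10}  B6 = {2, 3, 4, 8, 10}  B7 = {0, 1, 2, 8, 10}
Tree: B1–B2, B1–B3, B1–B4, B3–B5, B1–B6, B2–B7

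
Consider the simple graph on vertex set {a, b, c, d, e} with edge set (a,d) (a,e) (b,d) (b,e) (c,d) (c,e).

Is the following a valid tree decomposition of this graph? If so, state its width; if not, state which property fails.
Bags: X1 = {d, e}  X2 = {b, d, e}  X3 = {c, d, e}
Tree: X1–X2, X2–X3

A tree decomposition must satisfy three properties: every vertex lies in some bag; for every edge, both endpoints lie together in some bag; and for every vertex, the bags containing it form a connected subtree. Here vertex a appears in no bag, so the decomposition is invalid.

No — vertex a appears in no bag.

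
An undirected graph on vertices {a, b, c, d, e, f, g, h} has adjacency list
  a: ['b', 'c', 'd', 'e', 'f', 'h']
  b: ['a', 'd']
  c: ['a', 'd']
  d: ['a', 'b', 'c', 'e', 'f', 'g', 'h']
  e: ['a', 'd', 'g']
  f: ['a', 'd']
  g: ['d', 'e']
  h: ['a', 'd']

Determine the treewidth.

A width-2 tree decomposition is:
Bags: B1 = {a, d, h}  B2 = {a, d, e}  B3 = {a, c, d}  B4 = {a, d, f}  B5 = {d, e, g}  B6 = {a, b, d}
Tree: B1–B2, B1–B3, B2–B4, B2–B5, B4–B6
Each bag holds 3 vertices, so the decomposition has width 2, which upper-bounds the treewidth. For the lower bound, the 3 vertices {d, e, g} are pairwise adjacent, and any tree decomposition puts a clique entirely inside one bag — forcing width ≥ 2. Hence tw(G) = 2 exactly.

2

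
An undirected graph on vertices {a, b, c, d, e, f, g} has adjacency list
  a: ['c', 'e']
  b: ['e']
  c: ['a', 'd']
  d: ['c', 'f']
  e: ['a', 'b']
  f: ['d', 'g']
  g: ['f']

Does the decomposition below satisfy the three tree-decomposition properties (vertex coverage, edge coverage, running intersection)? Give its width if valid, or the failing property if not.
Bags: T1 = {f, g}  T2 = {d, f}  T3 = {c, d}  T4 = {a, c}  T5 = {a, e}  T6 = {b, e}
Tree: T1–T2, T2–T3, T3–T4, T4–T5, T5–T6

Vertex coverage: the bags together contain {a, b, c, d, e, f, g}, the full vertex set. Edge coverage: each edge of G has both endpoints in at least one bag. Running intersection: for every vertex, the bags containing it form a connected subtree. All three properties hold, so this is a valid tree decomposition of width max|bag| − 1 = 1, and hence tw(G) ≤ 1.

Yes; width 1.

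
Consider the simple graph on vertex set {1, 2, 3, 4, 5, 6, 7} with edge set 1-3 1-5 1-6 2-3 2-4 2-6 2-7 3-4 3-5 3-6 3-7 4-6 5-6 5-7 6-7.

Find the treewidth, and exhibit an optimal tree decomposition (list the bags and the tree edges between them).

Each bag holds 4 vertices, so the decomposition has width 3, which upper-bounds the treewidth. For the lower bound, the 4 vertices {1, 3, 5, 6} are pairwise adjacent, and any tree decomposition puts a clique entirely inside one bag — forcing width ≥ 3. Hence tw(G) = 3 exactly.

Treewidth 3.
Bags: B1 = {2, 3, 6, 7}  B2 = {2, 3, 4, 6}  B3 = {3, 5, 6, 7}  B4 = {1, 3, 5, 6}
Tree: B1–B2, B1–B3, B3–B4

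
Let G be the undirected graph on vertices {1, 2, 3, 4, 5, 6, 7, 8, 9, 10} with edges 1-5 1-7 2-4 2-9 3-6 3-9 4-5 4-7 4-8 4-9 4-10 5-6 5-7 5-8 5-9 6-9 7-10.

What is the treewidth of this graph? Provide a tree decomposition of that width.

Each bag holds 3 vertices, so the decomposition has width 2, which upper-bounds the treewidth. Conversely, {1, 5, 7} is a clique of size 3, and the vertices of any clique must share a bag in every tree decomposition; so some bag has ≥ 3 vertices and tw(G) ≥ 2. Hence tw(G) = 2 exactly.

Treewidth 2.
One such decomposition:
Bags: B1 = {2, 4, 9}  B2 = {4, 5, 9}  B3 = {4, 5, 8}  B4 = {4, 5, 7}  B5 = {4, 7, 10}  B6 = {5, 6, 9}  B7 = {3, 6, 9}  B8 = {1, 5, 7}
Tree: B1–B2, B2–B3, B3–B4, B4–B5, B2–B6, B6–B7, B4–B8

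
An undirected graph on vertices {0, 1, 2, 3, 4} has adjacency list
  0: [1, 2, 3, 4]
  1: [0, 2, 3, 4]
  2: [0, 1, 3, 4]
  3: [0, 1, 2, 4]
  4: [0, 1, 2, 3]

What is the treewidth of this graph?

A width-4 tree decomposition is:
Bags: B1 = {0, 1, 2, 3, 4}
Tree: (single bag)
With just one bag of size 5, the width is 5 − 1 = 4, so tw(G) ≤ 4. On the other hand G contains the 5-clique {0, 1, 2, 3, 4}. A clique must lie in a single bag of any decomposition, so no decomposition can have width below 4. The upper and lower bounds meet at 4, so that is the treewidth.

4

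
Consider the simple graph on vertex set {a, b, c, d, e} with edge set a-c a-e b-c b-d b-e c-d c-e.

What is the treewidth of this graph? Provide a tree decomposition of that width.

Treewidth 2.
Bags: B1 = {a, c, e}  B2 = {b, c, e}  B3 = {b, c, d}
Tree: B1–B2, B2–B3

The largest bag has 3 vertices, giving width 2; this decomposition certifies tw(G) ≤ 2. On the other hand G contains the 3-clique {b, c, d}. A clique must lie in a single bag of any decomposition, so no decomposition can have width below 2. Therefore the treewidth is 2.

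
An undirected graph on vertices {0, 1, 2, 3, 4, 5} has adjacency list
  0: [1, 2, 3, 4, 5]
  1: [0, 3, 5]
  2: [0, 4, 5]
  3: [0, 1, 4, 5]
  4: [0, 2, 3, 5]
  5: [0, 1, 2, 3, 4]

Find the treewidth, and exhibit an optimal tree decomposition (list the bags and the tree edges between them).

Treewidth 3.
Bags: B1 = {0, 3, 4, 5}  B2 = {0, 1, 3, 5}  B3 = {0, 2, 4, 5}
Tree: B1–B2, B1–B3

Every bag has size at most 4, so the width is 4 − 1 = 3 and tw(G) ≤ 3. For the lower bound, the 4 vertices {0, 2, 4, 5} are pairwise adjacent, and any tree decomposition puts a clique entirely inside one bag — forcing width ≥ 3. Combining the bounds, tw(G) = 3.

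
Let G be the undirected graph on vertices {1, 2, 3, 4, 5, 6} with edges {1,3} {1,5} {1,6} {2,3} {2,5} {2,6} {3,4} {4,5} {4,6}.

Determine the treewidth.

A width-3 tree decomposition is:
Bags: B1 = {1, 2, 3, 4}  B2 = {1, 2, 4, 6}  B3 = {1, 2, 4, 5}
Tree: B1–B2, B2–B3
Every bag has size at most 4, so the width is 4 − 1 = 3 and tw(G) ≤ 3. For the lower bound: the 4 vertex sets {3,4}, {1,6}, {2}, {5} are disjoint, each induces a connected subgraph, and every pair is joined by at least one edge of G. Contracting each set to a single vertex therefore yields K_{4} as a minor, and since treewidth is minor-monotone, tw(G) ≥ tw(K_{4}) = 3. Hence tw(G) = 3 exactly.

3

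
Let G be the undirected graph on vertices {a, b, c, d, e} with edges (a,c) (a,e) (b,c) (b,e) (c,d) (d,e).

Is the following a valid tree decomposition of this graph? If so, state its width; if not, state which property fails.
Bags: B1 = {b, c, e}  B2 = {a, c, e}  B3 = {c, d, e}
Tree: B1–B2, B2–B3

Yes; width 2.

Checking the three conditions: (i) the bags cover all of {a, b, c, d, e}; (ii) for each edge, some bag contains both endpoints; (iii) the bags containing any fixed vertex form a subtree. All hold, so the decomposition is valid with width 3 − 1 = 2.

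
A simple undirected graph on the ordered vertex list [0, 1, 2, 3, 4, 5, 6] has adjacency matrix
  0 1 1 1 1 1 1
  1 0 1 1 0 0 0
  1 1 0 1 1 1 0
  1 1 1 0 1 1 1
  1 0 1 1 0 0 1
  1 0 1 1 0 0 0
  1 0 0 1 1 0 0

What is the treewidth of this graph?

A width-3 tree decomposition is:
Bags: B1 = {0, 2, 3, 4}  B2 = {0, 1, 2, 3}  B3 = {0, 3, 4, 6}  B4 = {0, 2, 3, 5}
Tree: B1–B2, B1–B3, B2–B4
Every bag has size at most 4, so the width is 4 − 1 = 3 and tw(G) ≤ 3. On the other hand G contains the 4-clique {0, 1, 2, 3}. A clique must lie in a single bag of any decomposition, so no decomposition can have width below 3. The upper and lower bounds meet at 3, so that is the treewidth.

3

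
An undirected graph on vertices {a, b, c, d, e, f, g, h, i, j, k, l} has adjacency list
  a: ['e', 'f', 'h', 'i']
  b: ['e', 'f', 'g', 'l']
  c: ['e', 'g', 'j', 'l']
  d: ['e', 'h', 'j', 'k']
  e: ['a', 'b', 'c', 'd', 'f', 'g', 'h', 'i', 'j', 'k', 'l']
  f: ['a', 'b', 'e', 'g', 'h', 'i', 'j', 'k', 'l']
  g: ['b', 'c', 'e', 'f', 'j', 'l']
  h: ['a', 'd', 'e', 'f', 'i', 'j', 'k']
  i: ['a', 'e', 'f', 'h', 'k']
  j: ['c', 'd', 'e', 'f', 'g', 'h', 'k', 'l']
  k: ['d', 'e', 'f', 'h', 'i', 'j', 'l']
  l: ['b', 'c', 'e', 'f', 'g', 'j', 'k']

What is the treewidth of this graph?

A width-4 tree decomposition is:
Bags: B1 = {e, f, j, k, l}  B2 = {e, f, h, j, k}  B3 = {e, f, g, j, l}  B4 = {e, f, h, i, k}  B5 = {c, e, g, j, l}  B6 = {a, e, f, h, i}  B7 = {b, e, f, g, l}  B8 = {d, e, h, j, k}
Tree: B1–B2, B1–B3, B2–B4, B3–B5, B4–B6, B3–B7, B2–B8
Every bag has size at most 5, so the width is 5 − 1 = 4 and tw(G) ≤ 4. On the other hand G contains the 5-clique {d, e, h, j, k}. A clique must lie in a single bag of any decomposition, so no decomposition can have width below 4. Hence tw(G) = 4 exactly.

4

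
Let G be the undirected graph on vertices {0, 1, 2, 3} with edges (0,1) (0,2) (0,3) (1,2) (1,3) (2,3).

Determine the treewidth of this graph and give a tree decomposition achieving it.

Treewidth 3.
Bags: B1 = {0, 1, 2, 3}
Tree: (single bag)

With just one bag of size 4, the width is 4 − 1 = 3, so tw(G) ≤ 3. Conversely, {0, 1, 2, 3} is a clique of size 4, and the vertices of any clique must share a bag in every tree decomposition; so some bag has ≥ 4 vertices and tw(G) ≥ 3. Therefore the treewidth is 3.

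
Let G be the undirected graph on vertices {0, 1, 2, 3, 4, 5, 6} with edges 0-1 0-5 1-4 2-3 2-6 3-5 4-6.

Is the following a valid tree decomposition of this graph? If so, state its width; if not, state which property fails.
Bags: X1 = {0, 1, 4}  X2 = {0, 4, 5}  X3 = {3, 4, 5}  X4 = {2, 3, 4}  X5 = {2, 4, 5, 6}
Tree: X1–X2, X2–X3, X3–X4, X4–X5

No — bags containing vertex 5 are not connected in the tree.

A tree decomposition must satisfy three properties: every vertex lies in some bag; for every edge, both endpoints lie together in some bag; and for every vertex, the bags containing it form a connected subtree. Here bags containing vertex 5 are not connected in the tree, so the decomposition is invalid.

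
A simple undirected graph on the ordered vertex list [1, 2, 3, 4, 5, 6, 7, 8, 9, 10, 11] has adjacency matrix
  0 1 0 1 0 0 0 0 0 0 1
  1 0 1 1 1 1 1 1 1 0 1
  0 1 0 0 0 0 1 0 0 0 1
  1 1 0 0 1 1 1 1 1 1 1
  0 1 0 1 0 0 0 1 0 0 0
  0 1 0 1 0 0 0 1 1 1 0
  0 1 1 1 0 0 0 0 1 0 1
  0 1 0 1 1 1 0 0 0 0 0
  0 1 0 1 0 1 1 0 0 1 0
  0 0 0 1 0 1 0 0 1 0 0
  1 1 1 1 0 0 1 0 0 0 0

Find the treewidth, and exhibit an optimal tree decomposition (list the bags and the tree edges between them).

Treewidth 3.
One optimal decomposition is:
Bags: B1 = {2, 4, 6, 9}  B2 = {2, 4, 7, 9}  B3 = {2, 4, 7, 11}  B4 = {4, 6, 9, 10}  B5 = {2, 4, 6, 8}  B6 = {2, 4, 5, 8}  B7 = {2, 3, 7, 11}  B8 = {1, 2, 4, 11}
Tree: B1–B2, B2–B3, B1–B4, B1–B5, B5–B6, B3–B7, B3–B8

Every bag has size at most 4, so the width is 4 − 1 = 3 and tw(G) ≤ 3. For the lower bound, the 4 vertices {2, 3, 7, 11} are pairwise adjacent, and any tree decomposition puts a clique entirely inside one bag — forcing width ≥ 3. Hence tw(G) = 3 exactly.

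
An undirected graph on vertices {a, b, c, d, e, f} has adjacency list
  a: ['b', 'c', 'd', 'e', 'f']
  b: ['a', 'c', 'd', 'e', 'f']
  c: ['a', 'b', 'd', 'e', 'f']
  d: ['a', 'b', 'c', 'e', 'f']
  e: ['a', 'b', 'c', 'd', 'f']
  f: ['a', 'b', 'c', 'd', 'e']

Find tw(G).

5

A width-5 tree decomposition is:
Bags: B1 = {a, b, c, d, e, f}
Tree: (single bag)
With just one bag of size 6, the width is 6 − 1 = 5, so tw(G) ≤ 5. On the other hand G contains the 6-clique {a, b, c, d, e, f}. A clique must lie in a single bag of any decomposition, so no decomposition can have width below 5. Therefore the treewidth is 5.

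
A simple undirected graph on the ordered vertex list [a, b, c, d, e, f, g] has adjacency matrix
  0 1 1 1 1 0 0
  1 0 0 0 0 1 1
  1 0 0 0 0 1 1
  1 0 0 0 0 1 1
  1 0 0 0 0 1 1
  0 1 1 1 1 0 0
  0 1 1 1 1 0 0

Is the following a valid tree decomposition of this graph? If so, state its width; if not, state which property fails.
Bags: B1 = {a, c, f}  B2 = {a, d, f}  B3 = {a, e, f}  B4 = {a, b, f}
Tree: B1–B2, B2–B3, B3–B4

A tree decomposition must satisfy three properties: every vertex lies in some bag; for every edge, both endpoints lie together in some bag; and for every vertex, the bags containing it form a connected subtree. Here vertex g appears in no bag, so the decomposition is invalid.

No — vertex g appears in no bag.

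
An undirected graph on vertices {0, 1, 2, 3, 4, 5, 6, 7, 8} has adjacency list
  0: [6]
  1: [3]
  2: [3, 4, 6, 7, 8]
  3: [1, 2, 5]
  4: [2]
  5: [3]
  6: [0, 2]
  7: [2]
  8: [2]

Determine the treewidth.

1

A width-1 tree decomposition is:
Bags: B1 = {2, 7}  B2 = {2, 3}  B3 = {1, 3}  B4 = {2, 6}  B5 = {2, 8}  B6 = {3, 5}  B7 = {0, 6}  B8 = {2, 4}
Tree: B1–B2, B2–B3, B2–B4, B1–B5, B2–B6, B4–B7, B5–B8
The largest bag has 2 vertices, giving width 1; this decomposition certifies tw(G) ≤ 1. Since G has at least one edge (e.g. 2–7), it is not an edgeless graph, so tw(G) ≥ 1. The upper and lower bounds meet at 1, so that is the treewidth.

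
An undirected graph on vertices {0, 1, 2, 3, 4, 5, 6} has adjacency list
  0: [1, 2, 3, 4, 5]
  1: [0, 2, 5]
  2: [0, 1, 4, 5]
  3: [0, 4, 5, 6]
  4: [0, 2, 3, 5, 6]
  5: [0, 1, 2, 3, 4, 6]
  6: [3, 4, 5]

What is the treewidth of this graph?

A width-3 tree decomposition is:
Bags: B1 = {0, 2, 4, 5}  B2 = {0, 3, 4, 5}  B3 = {3, 4, 5, 6}  B4 = {0, 1, 2, 5}
Tree: B1–B2, B2–B3, B1–B4
Every bag has size at most 4, so the width is 4 − 1 = 3 and tw(G) ≤ 3. For the lower bound, the 4 vertices {0, 1, 2, 5} are pairwise adjacent, and any tree decomposition puts a clique entirely inside one bag — forcing width ≥ 3. Combining the bounds, tw(G) = 3.

3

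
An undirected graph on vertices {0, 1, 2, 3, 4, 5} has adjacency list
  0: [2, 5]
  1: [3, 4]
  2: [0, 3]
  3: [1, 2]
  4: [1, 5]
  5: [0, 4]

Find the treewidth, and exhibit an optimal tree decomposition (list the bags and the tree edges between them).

The largest bag has 3 vertices, giving width 2; this decomposition certifies tw(G) ≤ 2. Since 0–5–4–1–3–2–0 is a cycle in G, G is not acyclic. Forests are exactly the graphs of treewidth ≤ 1, so tw(G) ≥ 2. Therefore the treewidth is 2.

Treewidth 2.
Bags: B1 = {0, 4, 5}  B2 = {0, 1, 4}  B3 = {0, 1, 3}  B4 = {0, 2, 3}
Tree: B1–B2, B2–B3, B3–B4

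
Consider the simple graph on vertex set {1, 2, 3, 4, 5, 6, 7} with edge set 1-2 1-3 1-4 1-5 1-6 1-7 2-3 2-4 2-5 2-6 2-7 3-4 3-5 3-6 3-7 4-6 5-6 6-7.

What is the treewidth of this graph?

4

A width-4 tree decomposition is:
Bags: B1 = {1, 2, 3, 5, 6}  B2 = {1, 2, 3, 6, 7}  B3 = {1, 2, 3, 4, 6}
Tree: B1–B2, B2–B3
Every bag has size at most 5, so the width is 5 − 1 = 4 and tw(G) ≤ 4. On the other hand G contains the 5-clique {1, 2, 3, 4, 6}. A clique must lie in a single bag of any decomposition, so no decomposition can have width below 4. Hence tw(G) = 4 exactly.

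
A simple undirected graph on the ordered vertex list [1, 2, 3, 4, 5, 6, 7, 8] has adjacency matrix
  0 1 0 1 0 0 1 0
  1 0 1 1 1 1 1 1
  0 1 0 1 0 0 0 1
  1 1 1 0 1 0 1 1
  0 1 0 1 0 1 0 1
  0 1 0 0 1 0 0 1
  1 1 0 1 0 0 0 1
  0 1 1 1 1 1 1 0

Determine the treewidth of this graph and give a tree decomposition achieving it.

Every bag has size at most 4, so the width is 4 − 1 = 3 and tw(G) ≤ 3. On the other hand G contains the 4-clique {2, 3, 4, 8}. A clique must lie in a single bag of any decomposition, so no decomposition can have width below 3. Therefore the treewidth is 3.

Treewidth 3.
One optimal decomposition is:
Bags: B1 = {2, 3, 4, 8}  B2 = {2, 4, 7, 8}  B3 = {2, 4, 5, 8}  B4 = {2, 5, 6, 8}  B5 = {1, 2, 4, 7}
Tree: B1–B2, B1–B3, B3–B4, B2–B5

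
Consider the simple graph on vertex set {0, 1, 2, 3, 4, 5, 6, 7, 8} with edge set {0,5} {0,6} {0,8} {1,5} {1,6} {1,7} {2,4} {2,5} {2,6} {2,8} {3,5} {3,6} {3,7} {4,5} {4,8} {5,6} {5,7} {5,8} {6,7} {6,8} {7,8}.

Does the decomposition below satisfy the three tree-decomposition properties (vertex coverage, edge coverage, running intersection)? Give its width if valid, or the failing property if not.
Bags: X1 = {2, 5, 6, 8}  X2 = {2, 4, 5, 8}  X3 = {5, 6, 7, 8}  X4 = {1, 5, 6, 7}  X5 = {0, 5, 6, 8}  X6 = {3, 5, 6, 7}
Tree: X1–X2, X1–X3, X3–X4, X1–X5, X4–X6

Yes; width 3.

Checking the three conditions: (i) the bags cover all of {0, 1, 2, 3, 4, 5, 6, 7, 8}; (ii) for each edge, some bag contains both endpoints; (iii) the bags containing any fixed vertex form a subtree. All hold, so the decomposition is valid with width 4 − 1 = 3.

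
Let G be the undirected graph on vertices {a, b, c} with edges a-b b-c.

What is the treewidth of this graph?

1

A width-1 tree decomposition is:
Bags: B1 = {b, c}  B2 = {a, b}
Tree: B1–B2
Every bag has size at most 2, so the width is 2 − 1 = 1 and tw(G) ≤ 1. Since G has at least one edge (e.g. b–c), it is not an edgeless graph, so tw(G) ≥ 1. Combining the bounds, tw(G) = 1.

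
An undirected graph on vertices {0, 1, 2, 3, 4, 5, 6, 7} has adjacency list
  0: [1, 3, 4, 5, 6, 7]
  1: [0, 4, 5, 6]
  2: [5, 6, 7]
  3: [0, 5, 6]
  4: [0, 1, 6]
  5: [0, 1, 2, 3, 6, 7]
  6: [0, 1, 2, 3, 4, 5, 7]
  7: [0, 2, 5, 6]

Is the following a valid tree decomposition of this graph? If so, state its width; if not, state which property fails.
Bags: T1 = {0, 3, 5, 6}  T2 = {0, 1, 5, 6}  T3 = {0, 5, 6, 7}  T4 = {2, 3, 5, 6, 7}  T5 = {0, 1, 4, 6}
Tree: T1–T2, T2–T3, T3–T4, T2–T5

No — bags containing vertex 3 are not connected in the tree.

A tree decomposition must satisfy three properties: every vertex lies in some bag; for every edge, both endpoints lie together in some bag; and for every vertex, the bags containing it form a connected subtree. Here bags containing vertex 3 are not connected in the tree, so the decomposition is invalid.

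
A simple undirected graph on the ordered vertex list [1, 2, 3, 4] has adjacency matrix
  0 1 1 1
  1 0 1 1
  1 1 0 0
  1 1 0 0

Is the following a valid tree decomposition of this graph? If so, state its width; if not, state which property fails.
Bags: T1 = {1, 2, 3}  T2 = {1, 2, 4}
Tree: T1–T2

Every vertex of G appears in some bag (union = {1, 2, 3, 4}); every edge is covered by a bag; and for each vertex v the set of bags containing v is connected in the bag tree. The decomposition is therefore valid. The largest bag has 3 vertices, so the width is 2.

Yes; width 2.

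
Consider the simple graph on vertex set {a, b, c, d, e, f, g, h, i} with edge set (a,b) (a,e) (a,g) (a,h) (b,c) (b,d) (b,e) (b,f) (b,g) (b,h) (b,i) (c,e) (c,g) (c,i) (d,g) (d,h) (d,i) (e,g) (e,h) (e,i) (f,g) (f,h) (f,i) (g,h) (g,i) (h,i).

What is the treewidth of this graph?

4

A width-4 tree decomposition is:
Bags: B1 = {b, c, e, g, i}  B2 = {b, e, g, h, i}  B3 = {b, f, g, h, i}  B4 = {a, b, e, g, h}  B5 = {b, d, g, h, i}
Tree: B1–B2, B2–B3, B2–B4, B2–B5
The largest bag has 5 vertices, giving width 4; this decomposition certifies tw(G) ≤ 4. For the lower bound, the 5 vertices {a, b, e, g, h} are pairwise adjacent, and any tree decomposition puts a clique entirely inside one bag — forcing width ≥ 4. Hence tw(G) = 4 exactly.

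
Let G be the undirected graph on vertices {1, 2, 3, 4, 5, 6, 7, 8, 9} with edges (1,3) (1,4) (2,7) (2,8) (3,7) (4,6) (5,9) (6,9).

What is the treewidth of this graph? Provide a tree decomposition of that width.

Treewidth 1.
One such decomposition:
Bags: B1 = {2, 8}  B2 = {2, 7}  B3 = {3, 7}  B4 = {1, 3}  B5 = {1, 4}  B6 = {4, 6}  B7 = {6, 9}  B8 = {5, 9}
Tree: B1–B2, B2–B3, B3–B4, B4–B5, B5–B6, B6–B7, B7–B8

Every bag has size at most 2, so the width is 2 − 1 = 1 and tw(G) ≤ 1. Since G has at least one edge (e.g. 8–2), it is not an edgeless graph, so tw(G) ≥ 1. Combining the bounds, tw(G) = 1.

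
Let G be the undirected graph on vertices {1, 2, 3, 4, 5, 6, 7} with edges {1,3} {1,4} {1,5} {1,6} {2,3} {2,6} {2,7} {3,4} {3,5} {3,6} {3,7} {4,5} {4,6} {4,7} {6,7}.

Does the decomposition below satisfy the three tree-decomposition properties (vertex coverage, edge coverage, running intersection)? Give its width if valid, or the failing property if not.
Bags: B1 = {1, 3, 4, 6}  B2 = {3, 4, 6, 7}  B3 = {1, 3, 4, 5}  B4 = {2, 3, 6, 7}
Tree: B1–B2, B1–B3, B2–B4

Yes; width 3.

Every vertex of G appears in some bag (union = {1, 2, 3, 4, 5, 6, 7}); every edge is covered by a bag; and for each vertex v the set of bags containing v is connected in the bag tree. The decomposition is therefore valid. The largest bag has 4 vertices, so the width is 3.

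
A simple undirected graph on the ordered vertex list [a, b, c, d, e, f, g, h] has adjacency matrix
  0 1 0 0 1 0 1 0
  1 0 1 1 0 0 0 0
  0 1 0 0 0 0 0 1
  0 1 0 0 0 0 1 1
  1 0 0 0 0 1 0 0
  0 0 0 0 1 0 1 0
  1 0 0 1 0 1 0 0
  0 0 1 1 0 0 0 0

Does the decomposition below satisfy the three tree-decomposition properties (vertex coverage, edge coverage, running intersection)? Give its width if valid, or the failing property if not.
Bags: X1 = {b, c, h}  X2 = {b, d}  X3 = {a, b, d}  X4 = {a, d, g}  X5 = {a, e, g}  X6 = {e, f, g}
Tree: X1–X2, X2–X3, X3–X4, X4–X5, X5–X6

A tree decomposition must satisfy three properties: every vertex lies in some bag; for every edge, both endpoints lie together in some bag; and for every vertex, the bags containing it form a connected subtree. Here edge (h,d) lies in no bag, so the decomposition is invalid.

No — edge (h,d) lies in no bag.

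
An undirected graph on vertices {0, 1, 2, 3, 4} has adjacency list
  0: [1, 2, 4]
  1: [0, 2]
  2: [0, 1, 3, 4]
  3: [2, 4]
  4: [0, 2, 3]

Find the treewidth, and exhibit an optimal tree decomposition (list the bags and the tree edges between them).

Every bag has size at most 3, so the width is 3 − 1 = 2 and tw(G) ≤ 2. Conversely, {0, 1, 2} is a clique of size 3, and the vertices of any clique must share a bag in every tree decomposition; so some bag has ≥ 3 vertices and tw(G) ≥ 2. Combining the bounds, tw(G) = 2.

Treewidth 2.
Bags: B1 = {0, 1, 2}  B2 = {0, 2, 4}  B3 = {2, 3, 4}
Tree: B1–B2, B2–B3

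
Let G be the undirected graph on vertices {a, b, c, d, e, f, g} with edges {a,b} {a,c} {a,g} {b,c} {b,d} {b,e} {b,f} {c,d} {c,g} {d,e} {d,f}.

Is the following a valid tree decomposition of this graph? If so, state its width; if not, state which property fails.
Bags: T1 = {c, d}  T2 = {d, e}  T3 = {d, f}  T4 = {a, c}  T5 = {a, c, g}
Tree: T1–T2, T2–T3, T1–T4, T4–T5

No — vertex b appears in no bag.

A tree decomposition must satisfy three properties: every vertex lies in some bag; for every edge, both endpoints lie together in some bag; and for every vertex, the bags containing it form a connected subtree. Here vertex b appears in no bag, so the decomposition is invalid.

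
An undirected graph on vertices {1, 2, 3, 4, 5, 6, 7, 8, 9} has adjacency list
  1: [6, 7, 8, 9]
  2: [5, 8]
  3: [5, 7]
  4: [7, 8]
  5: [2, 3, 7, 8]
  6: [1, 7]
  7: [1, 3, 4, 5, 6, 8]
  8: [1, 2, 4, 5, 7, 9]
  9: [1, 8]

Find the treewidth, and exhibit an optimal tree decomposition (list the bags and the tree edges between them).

Treewidth 2.
Bags: B1 = {4, 7, 8}  B2 = {1, 7, 8}  B3 = {1, 8, 9}  B4 = {5, 7, 8}  B5 = {1, 6, 7}  B6 = {2, 5, 8}  B7 = {3, 5, 7}
Tree: B1–B2, B2–B3, B1–B4, B2–B5, B4–B6, B4–B7

Every bag has size at most 3, so the width is 3 − 1 = 2 and tw(G) ≤ 2. Conversely, {1, 8, 9} is a clique of size 3, and the vertices of any clique must share a bag in every tree decomposition; so some bag has ≥ 3 vertices and tw(G) ≥ 2. Combining the bounds, tw(G) = 2.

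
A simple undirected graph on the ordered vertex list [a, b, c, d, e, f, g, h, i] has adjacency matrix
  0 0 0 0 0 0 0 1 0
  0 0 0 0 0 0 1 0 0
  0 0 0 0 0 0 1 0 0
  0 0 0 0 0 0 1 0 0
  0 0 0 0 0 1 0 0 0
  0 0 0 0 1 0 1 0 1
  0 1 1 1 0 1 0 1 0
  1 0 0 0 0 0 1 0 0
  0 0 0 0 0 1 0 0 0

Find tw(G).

A width-1 tree decomposition is:
Bags: B1 = {f, g}  B2 = {d, g}  B3 = {b, g}  B4 = {c, g}  B5 = {g, h}  B6 = {f, i}  B7 = {a, h}  B8 = {e, f}
Tree: B1–B2, B2–B3, B3–B4, B2–B5, B1–B6, B5–B7, B6–B8
Every bag has size at most 2, so the width is 2 − 1 = 1 and tw(G) ≤ 1. Any graph with an edge has treewidth ≥ 1, and G has the edge f–g. Combining the bounds, tw(G) = 1.

1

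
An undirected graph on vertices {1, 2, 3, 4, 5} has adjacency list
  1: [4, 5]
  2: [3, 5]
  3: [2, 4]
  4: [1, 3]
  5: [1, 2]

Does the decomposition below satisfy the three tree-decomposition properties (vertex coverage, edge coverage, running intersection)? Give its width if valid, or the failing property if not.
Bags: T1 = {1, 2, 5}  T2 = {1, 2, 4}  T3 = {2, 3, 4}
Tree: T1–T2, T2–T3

Vertex coverage: the bags together contain {1, 2, 3, 4, 5}, the full vertex set. Edge coverage: each edge of G has both endpoints in at least one bag. Running intersection: for every vertex, the bags containing it form a connected subtree. All three properties hold, so this is a valid tree decomposition of width max|bag| − 1 = 2, and hence tw(G) ≤ 2.

Yes; width 2.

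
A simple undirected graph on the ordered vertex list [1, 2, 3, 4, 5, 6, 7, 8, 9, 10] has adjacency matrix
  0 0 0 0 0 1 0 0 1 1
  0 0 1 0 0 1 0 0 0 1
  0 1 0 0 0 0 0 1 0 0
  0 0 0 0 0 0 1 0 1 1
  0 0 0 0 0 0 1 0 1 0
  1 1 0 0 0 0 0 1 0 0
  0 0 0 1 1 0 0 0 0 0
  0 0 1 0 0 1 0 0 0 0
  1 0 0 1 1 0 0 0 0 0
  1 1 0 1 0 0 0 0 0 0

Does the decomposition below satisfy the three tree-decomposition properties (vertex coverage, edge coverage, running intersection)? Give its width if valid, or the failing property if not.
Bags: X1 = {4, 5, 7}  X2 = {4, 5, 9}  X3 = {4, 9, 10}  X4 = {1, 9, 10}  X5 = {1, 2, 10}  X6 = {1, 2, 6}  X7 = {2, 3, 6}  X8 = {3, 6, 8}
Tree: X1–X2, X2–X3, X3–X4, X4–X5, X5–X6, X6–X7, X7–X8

Vertex coverage: the bags together contain {1, 2, 3, 4, 5, 6, 7, 8, 9, 10}, the full vertex set. Edge coverage: each edge of G has both endpoints in at least one bag. Running intersection: for every vertex, the bags containing it form a connected subtree. All three properties hold, so this is a valid tree decomposition of width max|bag| − 1 = 2, and hence tw(G) ≤ 2.

Yes; width 2.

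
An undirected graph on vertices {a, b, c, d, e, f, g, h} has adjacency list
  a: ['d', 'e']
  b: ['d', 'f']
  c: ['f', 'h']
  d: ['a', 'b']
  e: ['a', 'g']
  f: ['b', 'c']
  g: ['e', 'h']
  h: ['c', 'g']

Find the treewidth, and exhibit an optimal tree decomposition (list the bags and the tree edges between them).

Treewidth 2.
One optimal decomposition is:
Bags: B1 = {c, f, h}  B2 = {b, f, h}  B3 = {b, d, h}  B4 = {a, d, h}  B5 = {a, e, h}  B6 = {e, g, h}
Tree: B1–B2, B2–B3, B3–B4, B4–B5, B5–B6

The largest bag has 3 vertices, giving width 2; this decomposition certifies tw(G) ≤ 2. For the lower bound, G contains the cycle h–c–f–b–d–a–e–g–h, so G is not a forest; only forests have treewidth ≤ 1, hence tw(G) ≥ 2. Combining the bounds, tw(G) = 2.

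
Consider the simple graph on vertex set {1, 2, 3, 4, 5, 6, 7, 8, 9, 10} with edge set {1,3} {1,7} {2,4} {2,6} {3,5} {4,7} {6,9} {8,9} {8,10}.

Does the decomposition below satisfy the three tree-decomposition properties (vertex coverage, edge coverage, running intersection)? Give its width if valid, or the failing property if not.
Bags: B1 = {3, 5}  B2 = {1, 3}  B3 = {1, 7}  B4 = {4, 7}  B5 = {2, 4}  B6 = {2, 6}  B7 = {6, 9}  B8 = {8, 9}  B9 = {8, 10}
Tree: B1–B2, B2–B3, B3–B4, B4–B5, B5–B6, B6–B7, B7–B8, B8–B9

Yes; width 1.

Checking the three conditions: (i) the bags cover all of {1, 2, 3, 4, 5, 6, 7, 8, 9, 10}; (ii) for each edge, some bag contains both endpoints; (iii) the bags containing any fixed vertex form a subtree. All hold, so the decomposition is valid with width 2 − 1 = 1.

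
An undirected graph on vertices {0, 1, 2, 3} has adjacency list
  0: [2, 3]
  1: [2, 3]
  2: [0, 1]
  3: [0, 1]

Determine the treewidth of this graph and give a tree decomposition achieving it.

Each bag holds 3 vertices, so the decomposition has width 2, which upper-bounds the treewidth. Since 0–3–1–2–0 is a cycle in G, G is not acyclic. Forests are exactly the graphs of treewidth ≤ 1, so tw(G) ≥ 2. The upper and lower bounds meet at 2, so that is the treewidth.

Treewidth 2.
Bags: B1 = {0, 1, 3}  B2 = {0, 1, 2}
Tree: B1–B2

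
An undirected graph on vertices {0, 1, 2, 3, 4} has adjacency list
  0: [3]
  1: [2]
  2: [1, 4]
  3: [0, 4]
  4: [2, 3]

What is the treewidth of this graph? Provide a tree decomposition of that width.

Each bag holds 2 vertices, so the decomposition has width 1, which upper-bounds the treewidth. G has an edge, so its treewidth is at least 1. Hence tw(G) = 1 exactly.

Treewidth 1.
Bags: B1 = {0, 3}  B2 = {3, 4}  B3 = {2, 4}  B4 = {1, 2}
Tree: B1–B2, B2–B3, B3–B4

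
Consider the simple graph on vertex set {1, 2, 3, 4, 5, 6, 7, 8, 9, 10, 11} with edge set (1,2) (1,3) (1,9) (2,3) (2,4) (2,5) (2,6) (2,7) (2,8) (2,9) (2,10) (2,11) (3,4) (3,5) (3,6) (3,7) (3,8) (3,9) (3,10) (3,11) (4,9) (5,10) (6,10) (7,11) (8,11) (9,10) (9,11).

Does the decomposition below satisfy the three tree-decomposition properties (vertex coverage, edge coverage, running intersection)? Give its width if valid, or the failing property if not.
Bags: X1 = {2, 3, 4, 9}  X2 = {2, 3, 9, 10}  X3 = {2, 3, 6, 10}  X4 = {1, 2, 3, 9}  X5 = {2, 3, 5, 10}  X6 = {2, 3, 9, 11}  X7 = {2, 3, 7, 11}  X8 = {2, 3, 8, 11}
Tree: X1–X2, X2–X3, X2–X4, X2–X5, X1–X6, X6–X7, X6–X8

Checking the three conditions: (i) the bags cover all of {1, 2, 3, 4, 5, 6, 7, 8, 9, 10, 11}; (ii) for each edge, some bag contains both endpoints; (iii) the bags containing any fixed vertex form a subtree. All hold, so the decomposition is valid with width 4 − 1 = 3.

Yes; width 3.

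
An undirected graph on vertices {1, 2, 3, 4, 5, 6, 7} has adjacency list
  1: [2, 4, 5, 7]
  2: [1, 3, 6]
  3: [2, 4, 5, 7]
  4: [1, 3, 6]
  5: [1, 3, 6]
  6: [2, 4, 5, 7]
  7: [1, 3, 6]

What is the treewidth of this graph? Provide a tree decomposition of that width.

Each bag holds 4 vertices, so the decomposition has width 3, which upper-bounds the treewidth. For the lower bound: the 4 vertex sets {5,6}, {3,4}, {1}, {2} are disjoint, each induces a connected subgraph, and every pair is joined by at least one edge of G. Contracting each set to a single vertex therefore yields K_{4} as a minor, and since treewidth is minor-monotone, tw(G) ≥ tw(K_{4}) = 3. The upper and lower bounds meet at 3, so that is the treewidth.

Treewidth 3.
One optimal decomposition is:
Bags: B1 = {1, 3, 5, 6}  B2 = {1, 3, 4, 6}  B3 = {1, 2, 3, 6}  B4 = {1, 3, 6, 7}
Tree: B1–B2, B2–B3, B3–B4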